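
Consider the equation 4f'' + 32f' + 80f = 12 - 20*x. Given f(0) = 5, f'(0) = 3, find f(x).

Divide through by 4: f'' + 8f' + 20f = 3 - 5*x.
Characteristic equation r² + 8r + 20 = 0 has discriminant (8)² - 4·(20) = -16 < 0, so r = -4 ± 2i.
Hence f_h = C1*cos(2*x)*exp(-4*x) + C2*exp(-4*x)*sin(2*x).
For the particular solution try f_p = A0 + A1*x. Substituting and matching coefficients of each power of x gives A0 = 1/4, A1 = -1/4, so f_p = 1/4 - x/4.
General solution: f = 1/4 - x/4 + C1*cos(2*x)*exp(-4*x) + C2*exp(-4*x)*sin(2*x).
Apply the initial conditions: f(0) = 1/4 + C1 = 5 and f'(0) = -1/4 - 4*C1 + 2*C2 = 3. Solving gives C1 = 19/4, C2 = 89/8.

f = 1/4 - x/4 + 19*cos(2*x)*exp(-4*x)/4 + 89*exp(-4*x)*sin(2*x)/8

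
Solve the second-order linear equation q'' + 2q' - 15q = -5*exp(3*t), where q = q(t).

q = C1*exp(-5*t) + C2*exp(3*t) - 5*t*exp(3*t)/8

Characteristic equation r² + 2r - 15 = 0 factors as (r + 5)(r - 3) = 0, so r = -5, 3.
Hence q_h = C1*exp(-5*t) + C2*exp(3*t).
Since exp(3*t) solves the homogeneous equation (r = 3 is a root of multiplicity 1), multiply the trial by t. Try q_p = A*t*exp(3*t). Substituting into the equation and dividing by exp(3*t) gives A = -5/8, so q_p = -5*t*exp(3*t)/8.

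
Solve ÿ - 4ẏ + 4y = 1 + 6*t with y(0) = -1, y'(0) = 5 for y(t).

y = 7/4 - 11*exp(2*t)/4 + 3*t/2 + 9*t*exp(2*t)

Characteristic equation r² - 4r + 4 = 0 has discriminant (-4)² - 4·(4) = 0, so r = 2 is a repeated root.
Hence y_h = (C1 + C2*t)*exp(2*t).
For the particular solution try y_p = A0 + A1*t. Substituting and matching coefficients of each power of t gives A0 = 7/4, A1 = 3/2, so y_p = 7/4 + 3*t/2.
General solution: y = 7/4 + 3*t/2 + C1*exp(2*t) + C2*t*exp(2*t).
Apply the initial conditions: y(0) = 7/4 + C1 = -1 and y'(0) = 3/2 + C2 + 2*C1 = 5. Solving gives C1 = -11/4, C2 = 9.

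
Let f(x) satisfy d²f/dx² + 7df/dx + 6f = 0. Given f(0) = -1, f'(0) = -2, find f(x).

f = -8*exp(-x)/5 + 3*exp(-6*x)/5

Characteristic equation r² + 7r + 6 = 0 factors as (r + 6)(r + 1) = 0, so r = -6, -1.
Hence f_h = C1*exp(-6*x) + C2*exp(-x).
Apply the initial conditions: f(0) = C1 + C2 = -1 and f'(0) = -C2 - 6*C1 = -2. Solving gives C1 = 3/5, C2 = -8/5.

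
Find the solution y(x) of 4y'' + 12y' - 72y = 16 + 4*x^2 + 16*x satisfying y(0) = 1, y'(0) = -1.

y = -29/108 - 13*x/54 - x**2/18 + 185*exp(3*x)/243 + 493*exp(-6*x)/972

Divide through by 4: y'' + 3y' - 18y = 4 + x^2 + 4*x.
Characteristic equation r² + 3r - 18 = 0 factors as (r - 3)(r + 6) = 0, so r = 3, -6.
Hence y_h = C1*exp(3*x) + C2*exp(-6*x).
For the particular solution try y_p = A0 + A1*x + A2*x^2. Substituting and matching coefficients of each power of x gives A0 = -29/108, A1 = -13/54, A2 = -1/18, so y_p = -29/108 - 13*x/54 - x^2/18.
General solution: y = -29/108 - 13*x/54 - x^2/18 + C1*exp(3*x) + C2*exp(-6*x).
Apply the initial conditions: y(0) = -29/108 + C1 + C2 = 1 and y'(0) = -13/54 - 6*C2 + 3*C1 = -1. Solving gives C1 = 185/243, C2 = 493/972.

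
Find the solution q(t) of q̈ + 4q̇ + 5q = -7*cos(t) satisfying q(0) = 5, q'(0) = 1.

q = -7*cos(t)/8 - 7*sin(t)/8 + 47*cos(t)*exp(-2*t)/8 + 109*exp(-2*t)*sin(t)/8

Characteristic equation r² + 4r + 5 = 0 has discriminant (4)² - 4·(5) = -4 < 0, so r = -2 ± i.
Hence q_h = C1*cos(t)*exp(-2*t) + C2*exp(-2*t)*sin(t).
Try q_p = A*cos(t) + B*sin(t). Substituting and equating the coefficients of cos(t) and sin(t) gives A = -7/8, B = -7/8, so q_p = -7*cos(t)/8 - 7*sin(t)/8.
General solution: q = -7*cos(t)/8 - 7*sin(t)/8 + C1*cos(t)*exp(-2*t) + C2*exp(-2*t)*sin(t).
Apply the initial conditions: q(0) = -7/8 + C1 = 5 and q'(0) = -7/8 + C2 - 2*C1 = 1. Solving gives C1 = 47/8, C2 = 109/8.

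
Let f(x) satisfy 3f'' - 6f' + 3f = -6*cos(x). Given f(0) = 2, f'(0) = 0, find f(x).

f = 2*exp(x) - 3*x*exp(x) + sin(x)

Divide through by 3: f'' - 2f' + f = -2*cos(x).
Characteristic equation r² - 2r + 1 = 0 has discriminant (-2)² - 4·(1) = 0, so r = 1 is a repeated root.
Hence f_h = (C1 + C2*x)*exp(x).
Try f_p = A*cos(x) + B*sin(x). Substituting and equating the coefficients of cos(x) and sin(x) gives A = 0, B = 1, so f_p = sin(x).
General solution: f = C1*exp(x) + C2*x*exp(x) + sin(x).
Apply the initial conditions: f(0) = C1 = 2 and f'(0) = 1 + C1 + C2 = 0. Solving gives C1 = 2, C2 = -3.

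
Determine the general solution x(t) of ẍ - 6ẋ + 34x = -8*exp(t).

x = -8*exp(t)/29 + C1*cos(5*t)*exp(3*t) + C2*exp(3*t)*sin(5*t)

Characteristic equation r² - 6r + 34 = 0 has discriminant (-6)² - 4·(34) = -100 < 0, so r = 3 ± 5i.
Hence x_h = C1*cos(5*t)*exp(3*t) + C2*exp(3*t)*sin(5*t).
Try x_p = A*exp(t). Substituting into the equation and dividing by exp(t) gives A = -8/29, so x_p = -8*exp(t)/29.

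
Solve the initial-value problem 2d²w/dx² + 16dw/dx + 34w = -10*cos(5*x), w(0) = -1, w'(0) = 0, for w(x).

w = -25*sin(5*x)/208 + 5*cos(5*x)/208 - 727*exp(-4*x)*sin(x)/208 - 213*cos(x)*exp(-4*x)/208

Divide through by 2: w'' + 8w' + 17w = -5*cos(5*x).
Characteristic equation r² + 8r + 17 = 0 has discriminant (8)² - 4·(17) = -4 < 0, so r = -4 ± i.
Hence w_h = C1*cos(x)*exp(-4*x) + C2*exp(-4*x)*sin(x).
Try w_p = A*cos(5*x) + B*sin(5*x). Substituting and equating the coefficients of cos(5x) and sin(5x) gives A = 5/208, B = -25/208, so w_p = -25*sin(5*x)/208 + 5*cos(5*x)/208.
General solution: w = -25*sin(5*x)/208 + 5*cos(5*x)/208 + C1*cos(x)*exp(-4*x) + C2*exp(-4*x)*sin(x).
Apply the initial conditions: w(0) = 5/208 + C1 = -1 and w'(0) = -125/208 + C2 - 4*C1 = 0. Solving gives C1 = -213/208, C2 = -727/208.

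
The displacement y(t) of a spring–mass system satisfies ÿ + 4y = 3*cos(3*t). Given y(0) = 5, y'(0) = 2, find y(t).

y = -3*cos(3*t)/5 + 28*cos(2*t)/5 + sin(2*t)

Characteristic equation r² + 4 = 0 has discriminant (0)² - 4·(4) = -16 < 0, so r = ± 2i.
Hence y_h = C1*cos(2*t) + C2*sin(2*t).
Try y_p = A*cos(3*t) + B*sin(3*t). Substituting and equating the coefficients of cos(3t) and sin(3t) gives A = -3/5, B = 0, so y_p = -3*cos(3*t)/5.
General solution: y = -3*cos(3*t)/5 + C1*cos(2*t) + C2*sin(2*t).
Apply the initial conditions: y(0) = -3/5 + C1 = 5 and y'(0) = 2*C2 = 2. Solving gives C1 = 28/5, C2 = 1.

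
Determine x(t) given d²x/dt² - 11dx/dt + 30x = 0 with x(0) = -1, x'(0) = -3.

Characteristic equation r² - 11r + 30 = 0 factors as (r - 6)(r - 5) = 0, so r = 6, 5.
Hence x_h = C1*exp(6*t) + C2*exp(5*t).
Apply the initial conditions: x(0) = C1 + C2 = -1 and x'(0) = 5*C2 + 6*C1 = -3. Solving gives C1 = 2, C2 = -3.

x = -3*exp(5*t) + 2*exp(6*t)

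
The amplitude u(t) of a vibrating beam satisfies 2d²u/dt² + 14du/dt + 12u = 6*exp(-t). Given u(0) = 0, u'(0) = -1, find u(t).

u = -8*exp(-t)/25 + 8*exp(-6*t)/25 + 3*t*exp(-t)/5

Divide through by 2: u'' + 7u' + 6u = 3*exp(-t).
Characteristic equation r² + 7r + 6 = 0 factors as (r + 6)(r + 1) = 0, so r = -6, -1.
Hence u_h = C1*exp(-6*t) + C2*exp(-t).
Since exp(-t) solves the homogeneous equation (r = -1 is a root of multiplicity 1), multiply the trial by t. Try u_p = A*t*exp(-t). Substituting into the equation and dividing by exp(-t) gives A = 3/5, so u_p = 3*t*exp(-t)/5.
General solution: u = C1*exp(-6*t) + C2*exp(-t) + 3*t*exp(-t)/5.
Apply the initial conditions: u(0) = C1 + C2 = 0 and u'(0) = 3/5 - C2 - 6*C1 = -1. Solving gives C1 = 8/25, C2 = -8/25.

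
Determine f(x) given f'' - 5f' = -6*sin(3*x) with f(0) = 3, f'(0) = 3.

f = 14/5 - 5*cos(3*x)/17 + 3*sin(3*x)/17 + 42*exp(5*x)/85

Characteristic equation r² - 5r = 0 factors as (r - 5)r = 0, so r = 5, 0.
Hence f_h = C1*exp(5*x) + C2.
Try f_p = A*cos(3*x) + B*sin(3*x). Substituting and equating the coefficients of cos(3x) and sin(3x) gives A = -5/17, B = 3/17, so f_p = -5*cos(3*x)/17 + 3*sin(3*x)/17.
General solution: f = C2 - 5*cos(3*x)/17 + 3*sin(3*x)/17 + C1*exp(5*x).
Apply the initial conditions: f(0) = -5/17 + C1 + C2 = 3 and f'(0) = 9/17 + 5*C1 = 3. Solving gives C1 = 42/85, C2 = 14/5.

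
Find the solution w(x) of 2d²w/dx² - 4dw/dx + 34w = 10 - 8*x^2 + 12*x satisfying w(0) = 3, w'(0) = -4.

w = 1753/4913 - 4*x**2/17 + 86*x/289 - 8525*exp(x)*sin(4*x)/4913 + 12986*cos(4*x)*exp(x)/4913

Divide through by 2: w'' - 2w' + 17w = 5 - 4*x^2 + 6*x.
Characteristic equation r² - 2r + 17 = 0 has discriminant (-2)² - 4·(17) = -64 < 0, so r = 1 ± 4i.
Hence w_h = C1*cos(4*x)*exp(x) + C2*exp(x)*sin(4*x).
For the particular solution try w_p = A0 + A1*x + A2*x^2. Substituting and matching coefficients of each power of x gives A0 = 1753/4913, A1 = 86/289, A2 = -4/17, so w_p = 1753/4913 - 4*x^2/17 + 86*x/289.
General solution: w = 1753/4913 - 4*x^2/17 + 86*x/289 + C1*cos(4*x)*exp(x) + C2*exp(x)*sin(4*x).
Apply the initial conditions: w(0) = 1753/4913 + C1 = 3 and w'(0) = 86/289 + C1 + 4*C2 = -4. Solving gives C1 = 12986/4913, C2 = -8525/4913.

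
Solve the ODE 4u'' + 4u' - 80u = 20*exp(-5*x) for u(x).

Divide through by 4: u'' + u' - 20u = 5*exp(-5*x).
Characteristic equation r² + r - 20 = 0 factors as (r - 4)(r + 5) = 0, so r = 4, -5.
Hence u_h = C1*exp(4*x) + C2*exp(-5*x).
Since exp(-5*x) solves the homogeneous equation (r = -5 is a root of multiplicity 1), multiply the trial by x. Try u_p = A*x*exp(-5*x). Substituting into the equation and dividing by exp(-5*x) gives A = -5/9, so u_p = -5*x*exp(-5*x)/9.

u = C1*exp(4*x) + C2*exp(-5*x) - 5*x*exp(-5*x)/9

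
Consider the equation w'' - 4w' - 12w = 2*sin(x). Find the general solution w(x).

Characteristic equation r² - 4r - 12 = 0 factors as (r - 6)(r + 2) = 0, so r = 6, -2.
Hence w_h = C1*exp(6*x) + C2*exp(-2*x).
Try w_p = A*cos(x) + B*sin(x). Substituting and equating the coefficients of cos(x) and sin(x) gives A = 8/185, B = -26/185, so w_p = -26*sin(x)/185 + 8*cos(x)/185.

w = -26*sin(x)/185 + 8*cos(x)/185 + C1*exp(6*x) + C2*exp(-2*x)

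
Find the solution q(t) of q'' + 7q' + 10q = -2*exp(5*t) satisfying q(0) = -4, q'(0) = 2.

Characteristic equation r² + 7r + 10 = 0 factors as (r + 2)(r + 5) = 0, so r = -2, -5.
Hence q_h = C1*exp(-2*t) + C2*exp(-5*t).
Try q_p = A*exp(5*t). Substituting into the equation and dividing by exp(5*t) gives A = -1/35, so q_p = -exp(5*t)/35.
General solution: q = -exp(5*t)/35 + C1*exp(-2*t) + C2*exp(-5*t).
Apply the initial conditions: q(0) = -1/35 + C1 + C2 = -4 and q'(0) = -1/7 - 5*C2 - 2*C1 = 2. Solving gives C1 = -124/21, C2 = 29/15.

q = -124*exp(-2*t)/21 - exp(5*t)/35 + 29*exp(-5*t)/15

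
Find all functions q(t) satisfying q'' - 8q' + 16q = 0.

q = C1*exp(4*t) + C2*t*exp(4*t)

Characteristic equation r² - 8r + 16 = 0 has discriminant (-8)² - 4·(16) = 0, so r = 4 is a repeated root.
Hence q_h = (C1 + C2*t)*exp(4*t).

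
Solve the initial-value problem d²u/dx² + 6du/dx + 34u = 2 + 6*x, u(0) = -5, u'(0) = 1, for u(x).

Characteristic equation r² + 6r + 34 = 0 has discriminant (6)² - 4·(34) = -100 < 0, so r = -3 ± 5i.
Hence u_h = C1*cos(5*x)*exp(-3*x) + C2*exp(-3*x)*sin(5*x).
For the particular solution try u_p = A0 + A1*x. Substituting and matching coefficients of each power of x gives A0 = 8/289, A1 = 3/17, so u_p = 8/289 + 3*x/17.
General solution: u = 8/289 + 3*x/17 + C1*cos(5*x)*exp(-3*x) + C2*exp(-3*x)*sin(5*x).
Apply the initial conditions: u(0) = 8/289 + C1 = -5 and u'(0) = 3/17 - 3*C1 + 5*C2 = 1. Solving gives C1 = -1453/289, C2 = -4121/1445.

u = 8/289 + 3*x/17 - 4121*exp(-3*x)*sin(5*x)/1445 - 1453*cos(5*x)*exp(-3*x)/289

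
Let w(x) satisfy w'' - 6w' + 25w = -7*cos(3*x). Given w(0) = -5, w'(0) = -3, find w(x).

w = -28*cos(3*x)/145 + 63*sin(3*x)/290 - 697*cos(4*x)*exp(3*x)/145 + 3123*exp(3*x)*sin(4*x)/1160

Characteristic equation r² - 6r + 25 = 0 has discriminant (-6)² - 4·(25) = -64 < 0, so r = 3 ± 4i.
Hence w_h = C1*cos(4*x)*exp(3*x) + C2*exp(3*x)*sin(4*x).
Try w_p = A*cos(3*x) + B*sin(3*x). Substituting and equating the coefficients of cos(3x) and sin(3x) gives A = -28/145, B = 63/290, so w_p = -28*cos(3*x)/145 + 63*sin(3*x)/290.
General solution: w = -28*cos(3*x)/145 + 63*sin(3*x)/290 + C1*cos(4*x)*exp(3*x) + C2*exp(3*x)*sin(4*x).
Apply the initial conditions: w(0) = -28/145 + C1 = -5 and w'(0) = 189/290 + 3*C1 + 4*C2 = -3. Solving gives C1 = -697/145, C2 = 3123/1160.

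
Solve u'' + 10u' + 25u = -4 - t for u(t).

u = -18/125 - t/25 + C1*exp(-5*t) + C2*t*exp(-5*t)

Characteristic equation r² + 10r + 25 = 0 has discriminant (10)² - 4·(25) = 0, so r = -5 is a repeated root.
Hence u_h = (C1 + C2*t)*exp(-5*t).
For the particular solution try u_p = A0 + A1*t. Substituting and matching coefficients of each power of t gives A0 = -18/125, A1 = -1/25, so u_p = -18/125 - t/25.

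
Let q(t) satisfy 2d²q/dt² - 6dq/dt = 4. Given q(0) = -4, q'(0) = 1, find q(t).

Divide through by 2: q'' - 3q' = 2.
Characteristic equation r² - 3r = 0 factors as (r - 3)r = 0, so r = 3, 0.
Hence q_h = C1*exp(3*t) + C2.
Since 1 solves the homogeneous equation (r = 0 is a root of multiplicity 1), multiply the trial by t. Try q_p = A*t. Substituting into the equation and dividing by 1 gives A = -2/3, so q_p = -2*t/3.
General solution: q = C2 - 2*t/3 + C1*exp(3*t).
Apply the initial conditions: q(0) = C1 + C2 = -4 and q'(0) = -2/3 + 3*C1 = 1. Solving gives C1 = 5/9, C2 = -41/9.

q = -41/9 - 2*t/3 + 5*exp(3*t)/9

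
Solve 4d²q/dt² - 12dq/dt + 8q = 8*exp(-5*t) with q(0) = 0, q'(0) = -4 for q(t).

q = -26*exp(2*t)/7 + exp(-5*t)/21 + 11*exp(t)/3

Divide through by 4: q'' - 3q' + 2q = 2*exp(-5*t).
Characteristic equation r² - 3r + 2 = 0 factors as (r - 2)(r - 1) = 0, so r = 2, 1.
Hence q_h = C1*exp(2*t) + C2*exp(t).
Try q_p = A*exp(-5*t). Substituting into the equation and dividing by exp(-5*t) gives A = 1/21, so q_p = exp(-5*t)/21.
General solution: q = exp(-5*t)/21 + C1*exp(2*t) + C2*exp(t).
Apply the initial conditions: q(0) = 1/21 + C1 + C2 = 0 and q'(0) = -5/21 + C2 + 2*C1 = -4. Solving gives C1 = -26/7, C2 = 11/3.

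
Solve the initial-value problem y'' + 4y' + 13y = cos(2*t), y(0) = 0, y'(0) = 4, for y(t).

Characteristic equation r² + 4r + 13 = 0 has discriminant (4)² - 4·(13) = -36 < 0, so r = -2 ± 3i.
Hence y_h = C1*cos(3*t)*exp(-2*t) + C2*exp(-2*t)*sin(3*t).
Try y_p = A*cos(2*t) + B*sin(2*t). Substituting and equating the coefficients of cos(2t) and sin(2t) gives A = 9/145, B = 8/145, so y_p = 8*sin(2*t)/145 + 9*cos(2*t)/145.
General solution: y = 8*sin(2*t)/145 + 9*cos(2*t)/145 + C1*cos(3*t)*exp(-2*t) + C2*exp(-2*t)*sin(3*t).
Apply the initial conditions: y(0) = 9/145 + C1 = 0 and y'(0) = 16/145 - 2*C1 + 3*C2 = 4. Solving gives C1 = -9/145, C2 = 182/145.

y = 8*sin(2*t)/145 + 9*cos(2*t)/145 - 9*cos(3*t)*exp(-2*t)/145 + 182*exp(-2*t)*sin(3*t)/145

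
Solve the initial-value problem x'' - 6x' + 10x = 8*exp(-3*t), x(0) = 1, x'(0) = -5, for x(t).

Characteristic equation r² - 6r + 10 = 0 has discriminant (-6)² - 4·(10) = -4 < 0, so r = 3 ± i.
Hence x_h = C1*cos(t)*exp(3*t) + C2*exp(3*t)*sin(t).
Try x_p = A*exp(-3*t). Substituting into the equation and dividing by exp(-3*t) gives A = 8/37, so x_p = 8*exp(-3*t)/37.
General solution: x = 8*exp(-3*t)/37 + C1*cos(t)*exp(3*t) + C2*exp(3*t)*sin(t).
Apply the initial conditions: x(0) = 8/37 + C1 = 1 and x'(0) = -24/37 + C2 + 3*C1 = -5. Solving gives C1 = 29/37, C2 = -248/37.

x = 8*exp(-3*t)/37 - 248*exp(3*t)*sin(t)/37 + 29*cos(t)*exp(3*t)/37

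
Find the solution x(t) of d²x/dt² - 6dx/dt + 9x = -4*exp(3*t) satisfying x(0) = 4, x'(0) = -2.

x = 4*exp(3*t) - 14*t*exp(3*t) - 2*t**2*exp(3*t)

Characteristic equation r² - 6r + 9 = 0 has discriminant (-6)² - 4·(9) = 0, so r = 3 is a repeated root.
Hence x_h = (C1 + C2*t)*exp(3*t).
Since exp(3*t) solves the homogeneous equation (r = 3 is a root of multiplicity 2), multiply the trial by t^2. Try x_p = A*t^2*exp(3*t). Substituting into the equation and dividing by exp(3*t) gives A = -2, so x_p = -2*t^2*exp(3*t).
General solution: x = C1*exp(3*t) - 2*t^2*exp(3*t) + C2*t*exp(3*t).
Apply the initial conditions: x(0) = C1 = 4 and x'(0) = C2 + 3*C1 = -2. Solving gives C1 = 4, C2 = -14.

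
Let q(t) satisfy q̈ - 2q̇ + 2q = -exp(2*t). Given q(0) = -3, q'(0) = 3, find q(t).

q = -exp(2*t)/2 - 5*cos(t)*exp(t)/2 + 13*exp(t)*sin(t)/2

Characteristic equation r² - 2r + 2 = 0 has discriminant (-2)² - 4·(2) = -4 < 0, so r = 1 ± i.
Hence q_h = C1*cos(t)*exp(t) + C2*exp(t)*sin(t).
Try q_p = A*exp(2*t). Substituting into the equation and dividing by exp(2*t) gives A = -1/2, so q_p = -exp(2*t)/2.
General solution: q = -exp(2*t)/2 + C1*cos(t)*exp(t) + C2*exp(t)*sin(t).
Apply the initial conditions: q(0) = -1/2 + C1 = -3 and q'(0) = -1 + C1 + C2 = 3. Solving gives C1 = -5/2, C2 = 13/2.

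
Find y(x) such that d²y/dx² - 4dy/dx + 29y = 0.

Characteristic equation r² - 4r + 29 = 0 has discriminant (-4)² - 4·(29) = -100 < 0, so r = 2 ± 5i.
Hence y_h = C1*cos(5*x)*exp(2*x) + C2*exp(2*x)*sin(5*x).

y = C1*cos(5*x)*exp(2*x) + C2*exp(2*x)*sin(5*x)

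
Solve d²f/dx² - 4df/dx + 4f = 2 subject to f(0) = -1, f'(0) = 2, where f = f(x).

Characteristic equation r² - 4r + 4 = 0 has discriminant (-4)² - 4·(4) = 0, so r = 2 is a repeated root.
Hence f_h = (C1 + C2*x)*exp(2*x).
For the particular solution try f_p = A0. Substituting and matching coefficients of each power of x gives A0 = 1/2, so f_p = 1/2.
General solution: f = 1/2 + C1*exp(2*x) + C2*x*exp(2*x).
Apply the initial conditions: f(0) = 1/2 + C1 = -1 and f'(0) = C2 + 2*C1 = 2. Solving gives C1 = -3/2, C2 = 5.

f = 1/2 - 3*exp(2*x)/2 + 5*x*exp(2*x)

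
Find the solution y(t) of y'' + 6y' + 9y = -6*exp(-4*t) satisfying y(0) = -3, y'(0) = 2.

y = -6*exp(-4*t) + 3*exp(-3*t) - 13*t*exp(-3*t)

Characteristic equation r² + 6r + 9 = 0 has discriminant (6)² - 4·(9) = 0, so r = -3 is a repeated root.
Hence y_h = (C1 + C2*t)*exp(-3*t).
Try y_p = A*exp(-4*t). Substituting into the equation and dividing by exp(-4*t) gives A = -6, so y_p = -6*exp(-4*t).
General solution: y = -6*exp(-4*t) + C1*exp(-3*t) + C2*t*exp(-3*t).
Apply the initial conditions: y(0) = -6 + C1 = -3 and y'(0) = 24 + C2 - 3*C1 = 2. Solving gives C1 = 3, C2 = -13.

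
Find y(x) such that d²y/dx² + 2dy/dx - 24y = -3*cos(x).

y = -6*sin(x)/629 + 75*cos(x)/629 + C1*exp(-6*x) + C2*exp(4*x)

Characteristic equation r² + 2r - 24 = 0 factors as (r + 6)(r - 4) = 0, so r = -6, 4.
Hence y_h = C1*exp(-6*x) + C2*exp(4*x).
Try y_p = A*cos(x) + B*sin(x). Substituting and equating the coefficients of cos(x) and sin(x) gives A = 75/629, B = -6/629, so y_p = -6*sin(x)/629 + 75*cos(x)/629.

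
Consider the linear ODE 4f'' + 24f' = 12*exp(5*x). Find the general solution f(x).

f = C2 + 3*exp(5*x)/55 + C1*exp(-6*x)

Divide through by 4: f'' + 6f' = 3*exp(5*x).
Characteristic equation r² + 6r = 0 factors as (r + 6)r = 0, so r = -6, 0.
Hence f_h = C1*exp(-6*x) + C2.
Try f_p = A*exp(5*x). Substituting into the equation and dividing by exp(5*x) gives A = 3/55, so f_p = 3*exp(5*x)/55.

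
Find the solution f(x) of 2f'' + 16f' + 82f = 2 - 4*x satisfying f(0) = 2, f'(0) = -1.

Divide through by 2: f'' + 8f' + 41f = 1 - 2*x.
Characteristic equation r² + 8r + 41 = 0 has discriminant (8)² - 4·(41) = -100 < 0, so r = -4 ± 5i.
Hence f_h = C1*cos(5*x)*exp(-4*x) + C2*exp(-4*x)*sin(5*x).
For the particular solution try f_p = A0 + A1*x. Substituting and matching coefficients of each power of x gives A0 = 57/1681, A1 = -2/41, so f_p = 57/1681 - 2*x/41.
General solution: f = 57/1681 - 2*x/41 + C1*cos(5*x)*exp(-4*x) + C2*exp(-4*x)*sin(5*x).
Apply the initial conditions: f(0) = 57/1681 + C1 = 2 and f'(0) = -2/41 - 4*C1 + 5*C2 = -1. Solving gives C1 = 3305/1681, C2 = 11621/8405.

f = 57/1681 - 2*x/41 + 3305*cos(5*x)*exp(-4*x)/1681 + 11621*exp(-4*x)*sin(5*x)/8405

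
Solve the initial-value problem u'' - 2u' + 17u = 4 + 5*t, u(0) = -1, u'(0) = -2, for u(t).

u = 78/289 + 5*t/17 - 367*cos(4*t)*exp(t)/289 - 74*exp(t)*sin(4*t)/289

Characteristic equation r² - 2r + 17 = 0 has discriminant (-2)² - 4·(17) = -64 < 0, so r = 1 ± 4i.
Hence u_h = C1*cos(4*t)*exp(t) + C2*exp(t)*sin(4*t).
For the particular solution try u_p = A0 + A1*t. Substituting and matching coefficients of each power of t gives A0 = 78/289, A1 = 5/17, so u_p = 78/289 + 5*t/17.
General solution: u = 78/289 + 5*t/17 + C1*cos(4*t)*exp(t) + C2*exp(t)*sin(4*t).
Apply the initial conditions: u(0) = 78/289 + C1 = -1 and u'(0) = 5/17 + C1 + 4*C2 = -2. Solving gives C1 = -367/289, C2 = -74/289.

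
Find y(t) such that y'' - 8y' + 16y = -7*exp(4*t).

y = C1*exp(4*t) - 7*t**2*exp(4*t)/2 + C2*t*exp(4*t)

Characteristic equation r² - 8r + 16 = 0 has discriminant (-8)² - 4·(16) = 0, so r = 4 is a repeated root.
Hence y_h = (C1 + C2*t)*exp(4*t).
Since exp(4*t) solves the homogeneous equation (r = 4 is a root of multiplicity 2), multiply the trial by t^2. Try y_p = A*t^2*exp(4*t). Substituting into the equation and dividing by exp(4*t) gives A = -7/2, so y_p = -7*t^2*exp(4*t)/2.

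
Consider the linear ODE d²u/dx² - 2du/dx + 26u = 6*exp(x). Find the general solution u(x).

u = 6*exp(x)/25 + C1*cos(5*x)*exp(x) + C2*exp(x)*sin(5*x)

Characteristic equation r² - 2r + 26 = 0 has discriminant (-2)² - 4·(26) = -100 < 0, so r = 1 ± 5i.
Hence u_h = C1*cos(5*x)*exp(x) + C2*exp(x)*sin(5*x).
Try u_p = A*exp(x). Substituting into the equation and dividing by exp(x) gives A = 6/25, so u_p = 6*exp(x)/25.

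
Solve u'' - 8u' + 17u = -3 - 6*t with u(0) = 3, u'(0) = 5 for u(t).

u = -99/289 - 6*t/17 - 2317*exp(4*t)*sin(t)/289 + 966*cos(t)*exp(4*t)/289

Characteristic equation r² - 8r + 17 = 0 has discriminant (-8)² - 4·(17) = -4 < 0, so r = 4 ± i.
Hence u_h = C1*cos(t)*exp(4*t) + C2*exp(4*t)*sin(t).
For the particular solution try u_p = A0 + A1*t. Substituting and matching coefficients of each power of t gives A0 = -99/289, A1 = -6/17, so u_p = -99/289 - 6*t/17.
General solution: u = -99/289 - 6*t/17 + C1*cos(t)*exp(4*t) + C2*exp(4*t)*sin(t).
Apply the initial conditions: u(0) = -99/289 + C1 = 3 and u'(0) = -6/17 + C2 + 4*C1 = 5. Solving gives C1 = 966/289, C2 = -2317/289.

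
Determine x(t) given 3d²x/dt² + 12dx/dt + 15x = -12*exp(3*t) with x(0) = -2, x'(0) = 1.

Divide through by 3: x'' + 4x' + 5x = -4*exp(3*t).
Characteristic equation r² + 4r + 5 = 0 has discriminant (4)² - 4·(5) = -4 < 0, so r = -2 ± i.
Hence x_h = C1*cos(t)*exp(-2*t) + C2*exp(-2*t)*sin(t).
Try x_p = A*exp(3*t). Substituting into the equation and dividing by exp(3*t) gives A = -2/13, so x_p = -2*exp(3*t)/13.
General solution: x = -2*exp(3*t)/13 + C1*cos(t)*exp(-2*t) + C2*exp(-2*t)*sin(t).
Apply the initial conditions: x(0) = -2/13 + C1 = -2 and x'(0) = -6/13 + C2 - 2*C1 = 1. Solving gives C1 = -24/13, C2 = -29/13.

x = -2*exp(3*t)/13 - 29*exp(-2*t)*sin(t)/13 - 24*cos(t)*exp(-2*t)/13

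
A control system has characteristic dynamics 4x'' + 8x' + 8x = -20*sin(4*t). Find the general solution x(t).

Divide through by 4: x'' + 2x' + 2x = -5*sin(4*t).
Characteristic equation r² + 2r + 2 = 0 has discriminant (2)² - 4·(2) = -4 < 0, so r = -1 ± i.
Hence x_h = C1*cos(t)*exp(-t) + C2*exp(-t)*sin(t).
Try x_p = A*cos(4*t) + B*sin(4*t). Substituting and equating the coefficients of cos(4t) and sin(4t) gives A = 2/13, B = 7/26, so x_p = 2*cos(4*t)/13 + 7*sin(4*t)/26.

x = 2*cos(4*t)/13 + 7*sin(4*t)/26 + C1*cos(t)*exp(-t) + C2*exp(-t)*sin(t)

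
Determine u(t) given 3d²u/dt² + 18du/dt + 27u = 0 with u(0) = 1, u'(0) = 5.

Divide through by 3: u'' + 6u' + 9u = 0.
Characteristic equation r² + 6r + 9 = 0 has discriminant (6)² - 4·(9) = 0, so r = -3 is a repeated root.
Hence u_h = (C1 + C2*t)*exp(-3*t).
Apply the initial conditions: u(0) = C1 = 1 and u'(0) = C2 - 3*C1 = 5. Solving gives C1 = 1, C2 = 8.

u = 8*t*exp(-3*t) + exp(-3*t)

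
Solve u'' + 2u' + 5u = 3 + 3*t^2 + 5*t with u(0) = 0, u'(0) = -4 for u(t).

Characteristic equation r² + 2r + 5 = 0 has discriminant (2)² - 4·(5) = -16 < 0, so r = -1 ± 2i.
Hence u_h = C1*cos(2*t)*exp(-t) + C2*exp(-t)*sin(2*t).
For the particular solution try u_p = A0 + A1*t + A2*t^2. Substituting and matching coefficients of each power of t gives A0 = 19/125, A1 = 13/25, A2 = 3/5, so u_p = 19/125 + 3*t^2/5 + 13*t/25.
General solution: u = 19/125 + 3*t^2/5 + 13*t/25 + C1*cos(2*t)*exp(-t) + C2*exp(-t)*sin(2*t).
Apply the initial conditions: u(0) = 19/125 + C1 = 0 and u'(0) = 13/25 - C1 + 2*C2 = -4. Solving gives C1 = -19/125, C2 = -292/125.

u = 19/125 + 3*t**2/5 + 13*t/25 - 292*exp(-t)*sin(2*t)/125 - 19*cos(2*t)*exp(-t)/125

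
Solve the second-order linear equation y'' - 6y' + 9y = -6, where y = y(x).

y = -2/3 + C1*exp(3*x) + C2*x*exp(3*x)

Characteristic equation r² - 6r + 9 = 0 has discriminant (-6)² - 4·(9) = 0, so r = 3 is a repeated root.
Hence y_h = (C1 + C2*x)*exp(3*x).
For the particular solution try y_p = A0. Substituting and matching coefficients of each power of x gives A0 = -2/3, so y_p = -2/3.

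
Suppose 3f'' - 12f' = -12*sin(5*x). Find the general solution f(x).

Divide through by 3: f'' - 4f' = -4*sin(5*x).
Characteristic equation r² - 4r = 0 factors as (r - 4)r = 0, so r = 4, 0.
Hence f_h = C1*exp(4*x) + C2.
Try f_p = A*cos(5*x) + B*sin(5*x). Substituting and equating the coefficients of cos(5x) and sin(5x) gives A = -16/205, B = 4/41, so f_p = -16*cos(5*x)/205 + 4*sin(5*x)/41.

f = C2 - 16*cos(5*x)/205 + 4*sin(5*x)/41 + C1*exp(4*x)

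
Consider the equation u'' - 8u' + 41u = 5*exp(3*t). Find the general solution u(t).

Characteristic equation r² - 8r + 41 = 0 has discriminant (-8)² - 4·(41) = -100 < 0, so r = 4 ± 5i.
Hence u_h = C1*cos(5*t)*exp(4*t) + C2*exp(4*t)*sin(5*t).
Try u_p = A*exp(3*t). Substituting into the equation and dividing by exp(3*t) gives A = 5/26, so u_p = 5*exp(3*t)/26.

u = 5*exp(3*t)/26 + C1*cos(5*t)*exp(4*t) + C2*exp(4*t)*sin(5*t)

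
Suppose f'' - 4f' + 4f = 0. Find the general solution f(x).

Characteristic equation r² - 4r + 4 = 0 has discriminant (-4)² - 4·(4) = 0, so r = 2 is a repeated root.
Hence f_h = (C1 + C2*x)*exp(2*x).

f = C1*exp(2*x) + C2*x*exp(2*x)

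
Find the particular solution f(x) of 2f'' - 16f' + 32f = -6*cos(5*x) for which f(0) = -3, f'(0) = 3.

f = -5070*exp(4*x)/1681 + 27*cos(5*x)/1681 + 120*sin(5*x)/1681 + 603*x*exp(4*x)/41

Divide through by 2: f'' - 8f' + 16f = -3*cos(5*x).
Characteristic equation r² - 8r + 16 = 0 has discriminant (-8)² - 4·(16) = 0, so r = 4 is a repeated root.
Hence f_h = (C1 + C2*x)*exp(4*x).
Try f_p = A*cos(5*x) + B*sin(5*x). Substituting and equating the coefficients of cos(5x) and sin(5x) gives A = 27/1681, B = 120/1681, so f_p = 27*cos(5*x)/1681 + 120*sin(5*x)/1681.
General solution: f = 27*cos(5*x)/1681 + 120*sin(5*x)/1681 + C1*exp(4*x) + C2*x*exp(4*x).
Apply the initial conditions: f(0) = 27/1681 + C1 = -3 and f'(0) = 600/1681 + C2 + 4*C1 = 3. Solving gives C1 = -5070/1681, C2 = 603/41.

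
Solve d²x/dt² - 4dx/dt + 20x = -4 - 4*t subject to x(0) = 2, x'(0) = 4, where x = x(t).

Characteristic equation r² - 4r + 20 = 0 has discriminant (-4)² - 4·(20) = -64 < 0, so r = 2 ± 4i.
Hence x_h = C1*cos(4*t)*exp(2*t) + C2*exp(2*t)*sin(4*t).
For the particular solution try x_p = A0 + A1*t. Substituting and matching coefficients of each power of t gives A0 = -6/25, A1 = -1/5, so x_p = -6/25 - t/5.
General solution: x = -6/25 - t/5 + C1*cos(4*t)*exp(2*t) + C2*exp(2*t)*sin(4*t).
Apply the initial conditions: x(0) = -6/25 + C1 = 2 and x'(0) = -1/5 + 2*C1 + 4*C2 = 4. Solving gives C1 = 56/25, C2 = -7/100.

x = -6/25 - t/5 - 7*exp(2*t)*sin(4*t)/100 + 56*cos(4*t)*exp(2*t)/25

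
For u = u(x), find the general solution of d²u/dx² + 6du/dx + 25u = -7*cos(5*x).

u = -7*sin(5*x)/30 + C1*cos(4*x)*exp(-3*x) + C2*exp(-3*x)*sin(4*x)

Characteristic equation r² + 6r + 25 = 0 has discriminant (6)² - 4·(25) = -64 < 0, so r = -3 ± 4i.
Hence u_h = C1*cos(4*x)*exp(-3*x) + C2*exp(-3*x)*sin(4*x).
Try u_p = A*cos(5*x) + B*sin(5*x). Substituting and equating the coefficients of cos(5x) and sin(5x) gives A = 0, B = -7/30, so u_p = -7*sin(5*x)/30.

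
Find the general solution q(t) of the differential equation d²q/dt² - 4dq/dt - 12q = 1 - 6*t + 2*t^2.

Characteristic equation r² - 4r - 12 = 0 factors as (r - 6)(r + 2) = 0, so r = 6, -2.
Hence q_h = C1*exp(6*t) + C2*exp(-2*t).
For the particular solution try q_p = A0 + A1*t + A2*t^2. Substituting and matching coefficients of each power of t gives A0 = -17/54, A1 = 11/18, A2 = -1/6, so q_p = -17/54 - t^2/6 + 11*t/18.

q = -17/54 - t**2/6 + 11*t/18 + C1*exp(6*t) + C2*exp(-2*t)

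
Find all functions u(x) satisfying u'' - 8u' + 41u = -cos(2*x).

Characteristic equation r² - 8r + 41 = 0 has discriminant (-8)² - 4·(41) = -100 < 0, so r = 4 ± 5i.
Hence u_h = C1*cos(5*x)*exp(4*x) + C2*exp(4*x)*sin(5*x).
Try u_p = A*cos(2*x) + B*sin(2*x). Substituting and equating the coefficients of cos(2x) and sin(2x) gives A = -37/1625, B = 16/1625, so u_p = -37*cos(2*x)/1625 + 16*sin(2*x)/1625.

u = -37*cos(2*x)/1625 + 16*sin(2*x)/1625 + C1*cos(5*x)*exp(4*x) + C2*exp(4*x)*sin(5*x)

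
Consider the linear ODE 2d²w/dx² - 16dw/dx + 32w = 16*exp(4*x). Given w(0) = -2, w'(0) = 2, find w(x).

w = -2*exp(4*x) + 4*x**2*exp(4*x) + 10*x*exp(4*x)

Divide through by 2: w'' - 8w' + 16w = 8*exp(4*x).
Characteristic equation r² - 8r + 16 = 0 has discriminant (-8)² - 4·(16) = 0, so r = 4 is a repeated root.
Hence w_h = (C1 + C2*x)*exp(4*x).
Since exp(4*x) solves the homogeneous equation (r = 4 is a root of multiplicity 2), multiply the trial by x^2. Try w_p = A*x^2*exp(4*x). Substituting into the equation and dividing by exp(4*x) gives A = 4, so w_p = 4*x^2*exp(4*x).
General solution: w = C1*exp(4*x) + 4*x^2*exp(4*x) + C2*x*exp(4*x).
Apply the initial conditions: w(0) = C1 = -2 and w'(0) = C2 + 4*C1 = 2. Solving gives C1 = -2, C2 = 10.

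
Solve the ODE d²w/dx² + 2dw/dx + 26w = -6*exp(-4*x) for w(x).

Characteristic equation r² + 2r + 26 = 0 has discriminant (2)² - 4·(26) = -100 < 0, so r = -1 ± 5i.
Hence w_h = C1*cos(5*x)*exp(-x) + C2*exp(-x)*sin(5*x).
Try w_p = A*exp(-4*x). Substituting into the equation and dividing by exp(-4*x) gives A = -3/17, so w_p = -3*exp(-4*x)/17.

w = -3*exp(-4*x)/17 + C1*cos(5*x)*exp(-x) + C2*exp(-x)*sin(5*x)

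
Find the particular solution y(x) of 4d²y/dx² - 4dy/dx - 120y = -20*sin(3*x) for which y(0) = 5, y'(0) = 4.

y = -cos(3*x)/102 + 13*sin(3*x)/102 + 86*exp(6*x)/33 + 899*exp(-5*x)/374

Divide through by 4: y'' - y' - 30y = -5*sin(3*x).
Characteristic equation r² - r - 30 = 0 factors as (r - 6)(r + 5) = 0, so r = 6, -5.
Hence y_h = C1*exp(6*x) + C2*exp(-5*x).
Try y_p = A*cos(3*x) + B*sin(3*x). Substituting and equating the coefficients of cos(3x) and sin(3x) gives A = -1/102, B = 13/102, so y_p = -cos(3*x)/102 + 13*sin(3*x)/102.
General solution: y = -cos(3*x)/102 + 13*sin(3*x)/102 + C1*exp(6*x) + C2*exp(-5*x).
Apply the initial conditions: y(0) = -1/102 + C1 + C2 = 5 and y'(0) = 13/34 - 5*C2 + 6*C1 = 4. Solving gives C1 = 86/33, C2 = 899/374.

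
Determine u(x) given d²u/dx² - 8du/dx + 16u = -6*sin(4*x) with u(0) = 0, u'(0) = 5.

u = -3*cos(4*x)/16 + 3*exp(4*x)/16 + 17*x*exp(4*x)/4

Characteristic equation r² - 8r + 16 = 0 has discriminant (-8)² - 4·(16) = 0, so r = 4 is a repeated root.
Hence u_h = (C1 + C2*x)*exp(4*x).
Try u_p = A*cos(4*x) + B*sin(4*x). Substituting and equating the coefficients of cos(4x) and sin(4x) gives A = -3/16, B = 0, so u_p = -3*cos(4*x)/16.
General solution: u = -3*cos(4*x)/16 + C1*exp(4*x) + C2*x*exp(4*x).
Apply the initial conditions: u(0) = -3/16 + C1 = 0 and u'(0) = C2 + 4*C1 = 5. Solving gives C1 = 3/16, C2 = 17/4.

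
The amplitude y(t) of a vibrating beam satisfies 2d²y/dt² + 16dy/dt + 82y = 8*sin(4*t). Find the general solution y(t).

Divide through by 2: y'' + 8y' + 41y = 4*sin(4*t).
Characteristic equation r² + 8r + 41 = 0 has discriminant (8)² - 4·(41) = -100 < 0, so r = -4 ± 5i.
Hence y_h = C1*cos(5*t)*exp(-4*t) + C2*exp(-4*t)*sin(5*t).
Try y_p = A*cos(4*t) + B*sin(4*t). Substituting and equating the coefficients of cos(4t) and sin(4t) gives A = -128/1649, B = 100/1649, so y_p = -128*cos(4*t)/1649 + 100*sin(4*t)/1649.

y = -128*cos(4*t)/1649 + 100*sin(4*t)/1649 + C1*cos(5*t)*exp(-4*t) + C2*exp(-4*t)*sin(5*t)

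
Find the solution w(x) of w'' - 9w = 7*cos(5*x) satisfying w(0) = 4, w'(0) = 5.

w = -7*cos(5*x)/34 + 259*exp(-3*x)/204 + 599*exp(3*x)/204

Characteristic equation r² - 9 = 0 factors as (r + 3)(r - 3) = 0, so r = -3, 3.
Hence w_h = C1*exp(-3*x) + C2*exp(3*x).
Try w_p = A*cos(5*x) + B*sin(5*x). Substituting and equating the coefficients of cos(5x) and sin(5x) gives A = -7/34, B = 0, so w_p = -7*cos(5*x)/34.
General solution: w = -7*cos(5*x)/34 + C1*exp(-3*x) + C2*exp(3*x).
Apply the initial conditions: w(0) = -7/34 + C1 + C2 = 4 and w'(0) = -3*C1 + 3*C2 = 5. Solving gives C1 = 259/204, C2 = 599/204.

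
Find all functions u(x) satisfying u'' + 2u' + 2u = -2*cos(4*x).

Characteristic equation r² + 2r + 2 = 0 has discriminant (2)² - 4·(2) = -4 < 0, so r = -1 ± i.
Hence u_h = C1*cos(x)*exp(-x) + C2*exp(-x)*sin(x).
Try u_p = A*cos(4*x) + B*sin(4*x). Substituting and equating the coefficients of cos(4x) and sin(4x) gives A = 7/65, B = -4/65, so u_p = -4*sin(4*x)/65 + 7*cos(4*x)/65.

u = -4*sin(4*x)/65 + 7*cos(4*x)/65 + C1*cos(x)*exp(-x) + C2*exp(-x)*sin(x)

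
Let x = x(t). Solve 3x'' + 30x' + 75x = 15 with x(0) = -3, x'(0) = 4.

Divide through by 3: x'' + 10x' + 25x = 5.
Characteristic equation r² + 10r + 25 = 0 has discriminant (10)² - 4·(25) = 0, so r = -5 is a repeated root.
Hence x_h = (C1 + C2*t)*exp(-5*t).
For the particular solution try x_p = A0. Substituting and matching coefficients of each power of t gives A0 = 1/5, so x_p = 1/5.
General solution: x = 1/5 + C1*exp(-5*t) + C2*t*exp(-5*t).
Apply the initial conditions: x(0) = 1/5 + C1 = -3 and x'(0) = C2 - 5*C1 = 4. Solving gives C1 = -16/5, C2 = -12.

x = 1/5 - 16*exp(-5*t)/5 - 12*t*exp(-5*t)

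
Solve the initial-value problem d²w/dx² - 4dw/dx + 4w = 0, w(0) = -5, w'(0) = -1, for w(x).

w = -5*exp(2*x) + 9*x*exp(2*x)

Characteristic equation r² - 4r + 4 = 0 has discriminant (-4)² - 4·(4) = 0, so r = 2 is a repeated root.
Hence w_h = (C1 + C2*x)*exp(2*x).
Apply the initial conditions: w(0) = C1 = -5 and w'(0) = C2 + 2*C1 = -1. Solving gives C1 = -5, C2 = 9.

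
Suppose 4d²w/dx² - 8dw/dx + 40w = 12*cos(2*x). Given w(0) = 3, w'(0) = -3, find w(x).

Divide through by 4: w'' - 2w' + 10w = 3*cos(2*x).
Characteristic equation r² - 2r + 10 = 0 has discriminant (-2)² - 4·(10) = -36 < 0, so r = 1 ± 3i.
Hence w_h = C1*cos(3*x)*exp(x) + C2*exp(x)*sin(3*x).
Try w_p = A*cos(2*x) + B*sin(2*x). Substituting and equating the coefficients of cos(2x) and sin(2x) gives A = 9/26, B = -3/13, so w_p = -3*sin(2*x)/13 + 9*cos(2*x)/26.
General solution: w = -3*sin(2*x)/13 + 9*cos(2*x)/26 + C1*cos(3*x)*exp(x) + C2*exp(x)*sin(3*x).
Apply the initial conditions: w(0) = 9/26 + C1 = 3 and w'(0) = -6/13 + C1 + 3*C2 = -3. Solving gives C1 = 69/26, C2 = -45/26.

w = -3*sin(2*x)/13 + 9*cos(2*x)/26 - 45*exp(x)*sin(3*x)/26 + 69*cos(3*x)*exp(x)/26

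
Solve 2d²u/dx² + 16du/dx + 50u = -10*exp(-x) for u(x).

Divide through by 2: u'' + 8u' + 25u = -5*exp(-x).
Characteristic equation r² + 8r + 25 = 0 has discriminant (8)² - 4·(25) = -36 < 0, so r = -4 ± 3i.
Hence u_h = C1*cos(3*x)*exp(-4*x) + C2*exp(-4*x)*sin(3*x).
Try u_p = A*exp(-x). Substituting into the equation and dividing by exp(-x) gives A = -5/18, so u_p = -5*exp(-x)/18.

u = -5*exp(-x)/18 + C1*cos(3*x)*exp(-4*x) + C2*exp(-4*x)*sin(3*x)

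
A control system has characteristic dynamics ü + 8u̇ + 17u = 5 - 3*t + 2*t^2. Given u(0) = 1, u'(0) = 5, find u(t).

u = 2041/4913 - 83*t/289 + 2*t**2/17 + 2872*cos(t)*exp(-4*t)/4913 + 37464*exp(-4*t)*sin(t)/4913

Characteristic equation r² + 8r + 17 = 0 has discriminant (8)² - 4·(17) = -4 < 0, so r = -4 ± i.
Hence u_h = C1*cos(t)*exp(-4*t) + C2*exp(-4*t)*sin(t).
For the particular solution try u_p = A0 + A1*t + A2*t^2. Substituting and matching coefficients of each power of t gives A0 = 2041/4913, A1 = -83/289, A2 = 2/17, so u_p = 2041/4913 - 83*t/289 + 2*t^2/17.
General solution: u = 2041/4913 - 83*t/289 + 2*t^2/17 + C1*cos(t)*exp(-4*t) + C2*exp(-4*t)*sin(t).
Apply the initial conditions: u(0) = 2041/4913 + C1 = 1 and u'(0) = -83/289 + C2 - 4*C1 = 5. Solving gives C1 = 2872/4913, C2 = 37464/4913.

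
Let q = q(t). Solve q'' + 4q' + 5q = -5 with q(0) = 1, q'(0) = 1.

q = -1 + 2*cos(t)*exp(-2*t) + 5*exp(-2*t)*sin(t)

Characteristic equation r² + 4r + 5 = 0 has discriminant (4)² - 4·(5) = -4 < 0, so r = -2 ± i.
Hence q_h = C1*cos(t)*exp(-2*t) + C2*exp(-2*t)*sin(t).
For the particular solution try q_p = A0. Substituting and matching coefficients of each power of t gives A0 = -1, so q_p = -1.
General solution: q = -1 + C1*cos(t)*exp(-2*t) + C2*exp(-2*t)*sin(t).
Apply the initial conditions: q(0) = -1 + C1 = 1 and q'(0) = C2 - 2*C1 = 1. Solving gives C1 = 2, C2 = 5.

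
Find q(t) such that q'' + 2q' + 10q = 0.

Characteristic equation r² + 2r + 10 = 0 has discriminant (2)² - 4·(10) = -36 < 0, so r = -1 ± 3i.
Hence q_h = C1*cos(3*t)*exp(-t) + C2*exp(-t)*sin(3*t).

q = C1*cos(3*t)*exp(-t) + C2*exp(-t)*sin(3*t)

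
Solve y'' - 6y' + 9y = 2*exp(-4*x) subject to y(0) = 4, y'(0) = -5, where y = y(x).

Characteristic equation r² - 6r + 9 = 0 has discriminant (-6)² - 4·(9) = 0, so r = 3 is a repeated root.
Hence y_h = (C1 + C2*x)*exp(3*x).
Try y_p = A*exp(-4*x). Substituting into the equation and dividing by exp(-4*x) gives A = 2/49, so y_p = 2*exp(-4*x)/49.
General solution: y = 2*exp(-4*x)/49 + C1*exp(3*x) + C2*x*exp(3*x).
Apply the initial conditions: y(0) = 2/49 + C1 = 4 and y'(0) = -8/49 + C2 + 3*C1 = -5. Solving gives C1 = 194/49, C2 = -117/7.

y = 2*exp(-4*x)/49 + 194*exp(3*x)/49 - 117*x*exp(3*x)/7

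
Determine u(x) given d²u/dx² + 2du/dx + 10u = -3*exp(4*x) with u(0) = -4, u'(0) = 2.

Characteristic equation r² + 2r + 10 = 0 has discriminant (2)² - 4·(10) = -36 < 0, so r = -1 ± 3i.
Hence u_h = C1*cos(3*x)*exp(-x) + C2*exp(-x)*sin(3*x).
Try u_p = A*exp(4*x). Substituting into the equation and dividing by exp(4*x) gives A = -3/34, so u_p = -3*exp(4*x)/34.
General solution: u = -3*exp(4*x)/34 + C1*cos(3*x)*exp(-x) + C2*exp(-x)*sin(3*x).
Apply the initial conditions: u(0) = -3/34 + C1 = -4 and u'(0) = -6/17 - C1 + 3*C2 = 2. Solving gives C1 = -133/34, C2 = -53/102.

u = -3*exp(4*x)/34 - 133*cos(3*x)*exp(-x)/34 - 53*exp(-x)*sin(3*x)/102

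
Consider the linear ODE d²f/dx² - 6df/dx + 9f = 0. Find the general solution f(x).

f = C1*exp(3*x) + C2*x*exp(3*x)

Characteristic equation r² - 6r + 9 = 0 has discriminant (-6)² - 4·(9) = 0, so r = 3 is a repeated root.
Hence f_h = (C1 + C2*x)*exp(3*x).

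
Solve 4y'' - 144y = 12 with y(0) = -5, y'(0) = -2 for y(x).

Divide through by 4: y'' - 36y = 3.
Characteristic equation r² - 36 = 0 factors as (r - 6)(r + 6) = 0, so r = 6, -6.
Hence y_h = C1*exp(6*x) + C2*exp(-6*x).
For the particular solution try y_p = A0. Substituting and matching coefficients of each power of x gives A0 = -1/12, so y_p = -1/12.
General solution: y = -1/12 + C1*exp(6*x) + C2*exp(-6*x).
Apply the initial conditions: y(0) = -1/12 + C1 + C2 = -5 and y'(0) = -6*C2 + 6*C1 = -2. Solving gives C1 = -21/8, C2 = -55/24.

y = -1/12 - 55*exp(-6*x)/24 - 21*exp(6*x)/8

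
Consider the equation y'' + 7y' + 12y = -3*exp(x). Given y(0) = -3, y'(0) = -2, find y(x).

Characteristic equation r² + 7r + 12 = 0 factors as (r + 3)(r + 4) = 0, so r = -3, -4.
Hence y_h = C1*exp(-3*x) + C2*exp(-4*x).
Try y_p = A*exp(x). Substituting into the equation and dividing by exp(x) gives A = -3/20, so y_p = -3*exp(x)/20.
General solution: y = -3*exp(x)/20 + C1*exp(-3*x) + C2*exp(-4*x).
Apply the initial conditions: y(0) = -3/20 + C1 + C2 = -3 and y'(0) = -3/20 - 4*C2 - 3*C1 = -2. Solving gives C1 = -53/4, C2 = 52/5.

y = -53*exp(-3*x)/4 - 3*exp(x)/20 + 52*exp(-4*x)/5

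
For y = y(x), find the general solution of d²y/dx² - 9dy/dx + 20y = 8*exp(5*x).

Characteristic equation r² - 9r + 20 = 0 factors as (r - 5)(r - 4) = 0, so r = 5, 4.
Hence y_h = C1*exp(5*x) + C2*exp(4*x).
Since exp(5*x) solves the homogeneous equation (r = 5 is a root of multiplicity 1), multiply the trial by x. Try y_p = A*x*exp(5*x). Substituting into the equation and dividing by exp(5*x) gives A = 8, so y_p = 8*x*exp(5*x).

y = C1*exp(5*x) + C2*exp(4*x) + 8*x*exp(5*x)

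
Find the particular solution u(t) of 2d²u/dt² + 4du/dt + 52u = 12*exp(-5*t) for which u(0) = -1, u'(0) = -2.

u = 6*exp(-5*t)/41 - 99*exp(-t)*sin(5*t)/205 - 47*cos(5*t)*exp(-t)/41

Divide through by 2: u'' + 2u' + 26u = 6*exp(-5*t).
Characteristic equation r² + 2r + 26 = 0 has discriminant (2)² - 4·(26) = -100 < 0, so r = -1 ± 5i.
Hence u_h = C1*cos(5*t)*exp(-t) + C2*exp(-t)*sin(5*t).
Try u_p = A*exp(-5*t). Substituting into the equation and dividing by exp(-5*t) gives A = 6/41, so u_p = 6*exp(-5*t)/41.
General solution: u = 6*exp(-5*t)/41 + C1*cos(5*t)*exp(-t) + C2*exp(-t)*sin(5*t).
Apply the initial conditions: u(0) = 6/41 + C1 = -1 and u'(0) = -30/41 - C1 + 5*C2 = -2. Solving gives C1 = -47/41, C2 = -99/205.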